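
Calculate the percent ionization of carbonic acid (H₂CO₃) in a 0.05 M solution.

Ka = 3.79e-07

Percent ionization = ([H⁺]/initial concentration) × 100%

Using Ka equilibrium: x² + Ka×x - Ka×C = 0. Solving: [H⁺] = 1.3747e-04. Percent = (1.3747e-04/0.05) × 100

Percent ionization = 0.275%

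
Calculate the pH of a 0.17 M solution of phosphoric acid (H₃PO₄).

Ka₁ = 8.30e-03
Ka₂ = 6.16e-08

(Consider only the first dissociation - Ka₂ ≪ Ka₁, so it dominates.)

First dissociation dominates. From Ka₁ = [H⁺][HA⁻]/[H₂A], x² + Ka₁·x − Ka₁·C = 0 with C = 0.17 M and Ka₁ = 8.30e-03. Solving: [H⁺] = (−Ka₁ + √(Ka₁² + 4·Ka₁·C)) / 2 = 3.3642e-02 M. pH = -log(3.3642e-02) = 1.47.

pH = 1.47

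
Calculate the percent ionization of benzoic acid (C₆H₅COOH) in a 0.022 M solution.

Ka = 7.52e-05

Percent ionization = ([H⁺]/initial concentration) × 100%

Using Ka equilibrium: x² + Ka×x - Ka×C = 0. Solving: [H⁺] = 1.2492e-03. Percent = (1.2492e-03/0.022) × 100

Percent ionization = 5.68%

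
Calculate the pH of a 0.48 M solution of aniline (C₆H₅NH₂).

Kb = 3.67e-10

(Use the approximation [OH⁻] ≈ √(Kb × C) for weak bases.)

[OH⁻] = √(Kb × C) = √(3.67e-10 × 0.48) = 1.3273e-05. pOH = 4.88, pH = 14 - pOH

pH = 9.12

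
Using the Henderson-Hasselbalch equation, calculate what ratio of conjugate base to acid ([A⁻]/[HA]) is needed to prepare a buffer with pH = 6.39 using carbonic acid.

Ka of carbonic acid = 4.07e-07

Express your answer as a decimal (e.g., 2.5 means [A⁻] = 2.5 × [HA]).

pKa = -log(4.07e-07) = 6.3904. pH = pKa + log([A⁻]/[HA]), so log([A⁻]/[HA]) = pH − pKa = 6.39 − 6.3904 = -0.0004. [A⁻]/[HA] = 10^(-0.0004) = 0.999

[A⁻]/[HA] = 0.999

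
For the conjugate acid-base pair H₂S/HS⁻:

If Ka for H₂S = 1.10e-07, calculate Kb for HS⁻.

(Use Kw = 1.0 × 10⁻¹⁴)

For a conjugate pair Ka × Kb = Kw, so Kb = Kw/Ka = 1.0 × 10⁻¹⁴ / 1.10e-07 = 9.09e-08.

K_b = 9.09e-08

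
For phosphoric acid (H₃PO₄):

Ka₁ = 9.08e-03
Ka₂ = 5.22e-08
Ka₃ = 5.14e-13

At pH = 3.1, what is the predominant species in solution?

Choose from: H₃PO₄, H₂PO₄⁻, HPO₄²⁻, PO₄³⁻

pKa₁ = 2.04, pKa₂ = 7.28, pKa₃ = 12.29. For a polyprotic acid the predominant species crosses at each pKa: below pKa_n the protonated form dominates, above it the deprotonated form does. At pH = 3.1, the predominant species is H₂PO₄⁻.

H₂PO₄⁻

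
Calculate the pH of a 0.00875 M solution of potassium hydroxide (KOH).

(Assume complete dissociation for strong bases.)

[OH⁻] = 0.00875 M for strong base. pOH = -log[OH⁻] = 2.06, pH = 14 - pOH

pH = 11.94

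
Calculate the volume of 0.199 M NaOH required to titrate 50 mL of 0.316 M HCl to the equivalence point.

At equivalence: moles acid = moles base. moles HCl = 0.316 × 50/1000 = 0.0158 mol. V_base = moles / 0.199 × 1000 = 79.4 mL.

V_{base} = 79.4 mL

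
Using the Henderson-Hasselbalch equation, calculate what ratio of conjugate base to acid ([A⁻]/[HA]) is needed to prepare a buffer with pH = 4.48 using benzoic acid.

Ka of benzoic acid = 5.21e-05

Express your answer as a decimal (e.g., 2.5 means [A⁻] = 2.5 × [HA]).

pKa = -log(5.21e-05) = 4.2832. pH = pKa + log([A⁻]/[HA]), so log([A⁻]/[HA]) = pH − pKa = 4.48 − 4.2832 = 0.1968. [A⁻]/[HA] = 10^(0.1968) = 1.57

[A⁻]/[HA] = 1.57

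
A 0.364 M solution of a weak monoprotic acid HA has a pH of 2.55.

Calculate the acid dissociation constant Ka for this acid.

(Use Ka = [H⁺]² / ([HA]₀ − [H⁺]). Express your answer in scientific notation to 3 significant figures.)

[H⁺] = 10^(−pH) = 10^(−2.55) = 2.818e-03 M. For HA ⇌ H⁺ + A⁻, Ka = [H⁺][A⁻]/[HA] = [H⁺]² / ([HA]₀ − [H⁺]) = (2.818e-03)² / (0.364 − 2.818e-03) = 2.20e-05.

K_a = 2.20e-05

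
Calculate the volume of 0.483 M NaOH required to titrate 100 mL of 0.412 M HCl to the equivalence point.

At equivalence: moles acid = moles base. moles HCl = 0.412 × 100/1000 = 0.0412 mol. V_base = moles / 0.483 × 1000 = 85.3 mL.

V_{base} = 85.3 mL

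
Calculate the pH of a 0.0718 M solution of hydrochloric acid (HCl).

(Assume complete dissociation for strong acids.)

[H⁺] = 0.0718 M for strong acid. pH = -log[H⁺] = -log(0.0718)

pH = 1.14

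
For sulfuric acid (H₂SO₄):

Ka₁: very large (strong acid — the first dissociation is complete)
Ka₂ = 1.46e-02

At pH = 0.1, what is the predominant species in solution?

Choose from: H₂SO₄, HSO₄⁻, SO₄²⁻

The first dissociation is complete, so H₂SO₄ itself is never the predominant species in water; pKa₂ = -log(1.46e-02) = 1.84. For a polyprotic acid the predominant species crosses at each pKa: below pKa_n the protonated form dominates, above it the deprotonated form does. At pH = 0.1, the predominant species is HSO₄⁻.

HSO₄⁻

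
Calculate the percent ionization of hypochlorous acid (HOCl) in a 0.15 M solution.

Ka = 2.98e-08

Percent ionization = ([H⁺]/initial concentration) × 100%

Using Ka equilibrium: x² + Ka×x - Ka×C = 0. Solving: [H⁺] = 6.6843e-05. Percent = (6.6843e-05/0.15) × 100

Percent ionization = 0.0446%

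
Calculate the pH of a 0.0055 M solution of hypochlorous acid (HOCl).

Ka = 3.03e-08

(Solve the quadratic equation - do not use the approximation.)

x² + Ka×x - Ka×C = 0. Using quadratic formula: [H⁺] = 1.2894e-05

pH = 4.89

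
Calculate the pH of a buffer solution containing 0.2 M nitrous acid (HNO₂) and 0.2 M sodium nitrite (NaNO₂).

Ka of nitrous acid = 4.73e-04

pKa = -log(4.73e-04) = 3.33. pH = pKa + log([A⁻]/[HA]) = 3.33 + log(0.2/0.2)

pH = 3.33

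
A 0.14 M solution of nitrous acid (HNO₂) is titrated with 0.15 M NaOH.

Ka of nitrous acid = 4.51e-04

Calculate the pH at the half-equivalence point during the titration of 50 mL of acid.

At half-equivalence [HA] = [A⁻], so Henderson-Hasselbalch gives pH = pKa = -log(4.51e-04) = 3.35.

pH = pKa = 3.35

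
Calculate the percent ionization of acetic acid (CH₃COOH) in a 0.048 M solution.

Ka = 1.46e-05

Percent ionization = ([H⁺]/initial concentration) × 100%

Using Ka equilibrium: x² + Ka×x - Ka×C = 0. Solving: [H⁺] = 8.2987e-04. Percent = (8.2987e-04/0.048) × 100

Percent ionization = 1.73%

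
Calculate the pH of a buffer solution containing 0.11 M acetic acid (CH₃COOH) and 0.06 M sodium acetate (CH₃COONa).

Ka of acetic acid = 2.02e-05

pKa = -log(2.02e-05) = 4.69. pH = pKa + log([A⁻]/[HA]) = 4.69 + log(0.06/0.11)

pH = 4.43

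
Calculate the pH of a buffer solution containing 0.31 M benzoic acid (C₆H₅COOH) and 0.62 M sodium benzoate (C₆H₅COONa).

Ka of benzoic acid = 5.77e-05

pKa = -log(5.77e-05) = 4.24. pH = pKa + log([A⁻]/[HA]) = 4.24 + log(0.62/0.31)

pH = 4.54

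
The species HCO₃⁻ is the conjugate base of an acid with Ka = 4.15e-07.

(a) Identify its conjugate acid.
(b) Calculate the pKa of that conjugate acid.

(a) The conjugate acid is formed by adding one H⁺ to HCO₃⁻, giving H₂CO₃. (b) pKa = -log(Ka) = -log(4.15e-07) = 6.38.

Conjugate acid: H₂CO₃; pK_a = 6.38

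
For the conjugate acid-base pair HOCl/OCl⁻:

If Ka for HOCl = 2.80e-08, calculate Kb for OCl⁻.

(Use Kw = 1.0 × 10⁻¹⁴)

For a conjugate pair Ka × Kb = Kw, so Kb = Kw/Ka = 1.0 × 10⁻¹⁴ / 2.80e-08 = 3.57e-07.

K_b = 3.57e-07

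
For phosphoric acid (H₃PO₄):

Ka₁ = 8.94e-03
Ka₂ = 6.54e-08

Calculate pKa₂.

pKa₂ = -log(Ka₂) = -log(6.54e-08) = 7.18.

pK_{a2} = 7.18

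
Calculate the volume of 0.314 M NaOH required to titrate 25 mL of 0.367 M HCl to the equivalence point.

At equivalence: moles acid = moles base. moles HCl = 0.367 × 25/1000 = 0.009175 mol. V_base = moles / 0.314 × 1000 = 29.2 mL.

V_{base} = 29.2 mL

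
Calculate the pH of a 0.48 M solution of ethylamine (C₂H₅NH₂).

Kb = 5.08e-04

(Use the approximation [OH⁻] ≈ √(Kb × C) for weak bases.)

[OH⁻] = √(Kb × C) = √(5.08e-04 × 0.48) = 1.5615e-02. pOH = 1.81, pH = 14 - pOH

pH = 12.19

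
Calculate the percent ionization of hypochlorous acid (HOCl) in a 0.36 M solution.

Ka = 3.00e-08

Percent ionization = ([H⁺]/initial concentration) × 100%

Using Ka equilibrium: x² + Ka×x - Ka×C = 0. Solving: [H⁺] = 1.0391e-04. Percent = (1.0391e-04/0.36) × 100

Percent ionization = 0.0289%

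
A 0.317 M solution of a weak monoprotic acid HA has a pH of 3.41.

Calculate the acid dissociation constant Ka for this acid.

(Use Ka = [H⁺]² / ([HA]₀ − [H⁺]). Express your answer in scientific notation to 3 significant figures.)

[H⁺] = 10^(−pH) = 10^(−3.41) = 3.890e-04 M. For HA ⇌ H⁺ + A⁻, Ka = [H⁺][A⁻]/[HA] = [H⁺]² / ([HA]₀ − [H⁺]) = (3.890e-04)² / (0.317 − 3.890e-04) = 4.78e-07.

K_a = 4.78e-07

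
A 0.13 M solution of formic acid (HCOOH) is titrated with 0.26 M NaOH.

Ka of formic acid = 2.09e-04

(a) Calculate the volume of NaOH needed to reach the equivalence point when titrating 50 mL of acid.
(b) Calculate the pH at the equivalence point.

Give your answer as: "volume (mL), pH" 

moles acid = 0.13 × 50/1000 = 0.0065 mol; V_base = moles/0.26 × 1000 = 25.0 mL. At equivalence only the conjugate base is present: [A⁻] = 0.0065/0.075 = 8.6667e-02 M. Kb = Kw/Ka = 4.78e-11; [OH⁻] = √(Kb × [A⁻]) = 2.0364e-06; pOH = 5.69; pH = 14 - pOH = 8.31.

V = 25.0 mL, pH = 8.31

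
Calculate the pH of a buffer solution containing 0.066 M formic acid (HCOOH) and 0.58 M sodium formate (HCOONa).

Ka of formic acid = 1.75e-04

pKa = -log(1.75e-04) = 3.76. pH = pKa + log([A⁻]/[HA]) = 3.76 + log(0.58/0.066)

pH = 4.70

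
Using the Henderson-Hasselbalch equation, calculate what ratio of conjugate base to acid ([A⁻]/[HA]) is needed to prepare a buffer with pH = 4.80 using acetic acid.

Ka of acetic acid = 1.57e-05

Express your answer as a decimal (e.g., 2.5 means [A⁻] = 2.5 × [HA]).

pKa = -log(1.57e-05) = 4.8041. pH = pKa + log([A⁻]/[HA]), so log([A⁻]/[HA]) = pH − pKa = 4.80 − 4.8041 = -0.0041. [A⁻]/[HA] = 10^(-0.0041) = 0.991

[A⁻]/[HA] = 0.991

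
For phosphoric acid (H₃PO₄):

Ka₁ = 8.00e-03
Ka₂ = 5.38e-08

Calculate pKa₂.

pKa₂ = -log(Ka₂) = -log(5.38e-08) = 7.27.

pK_{a2} = 7.27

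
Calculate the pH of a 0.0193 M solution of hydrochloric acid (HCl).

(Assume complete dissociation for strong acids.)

[H⁺] = 0.0193 M for strong acid. pH = -log[H⁺] = -log(0.0193)

pH = 1.71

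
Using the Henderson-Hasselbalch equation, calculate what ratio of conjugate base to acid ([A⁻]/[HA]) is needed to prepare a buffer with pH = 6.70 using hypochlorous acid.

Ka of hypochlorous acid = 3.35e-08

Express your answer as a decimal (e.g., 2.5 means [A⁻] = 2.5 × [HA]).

pKa = -log(3.35e-08) = 7.4750. pH = pKa + log([A⁻]/[HA]), so log([A⁻]/[HA]) = pH − pKa = 6.70 − 7.4750 = -0.7750. [A⁻]/[HA] = 10^(-0.7750) = 0.168

[A⁻]/[HA] = 0.168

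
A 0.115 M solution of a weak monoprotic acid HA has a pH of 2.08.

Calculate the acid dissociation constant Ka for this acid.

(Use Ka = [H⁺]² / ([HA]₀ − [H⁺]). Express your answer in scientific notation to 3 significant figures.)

[H⁺] = 10^(−pH) = 10^(−2.08) = 8.318e-03 M. For HA ⇌ H⁺ + A⁻, Ka = [H⁺][A⁻]/[HA] = [H⁺]² / ([HA]₀ − [H⁺]) = (8.318e-03)² / (0.115 − 8.318e-03) = 6.48e-04.

K_a = 6.48e-04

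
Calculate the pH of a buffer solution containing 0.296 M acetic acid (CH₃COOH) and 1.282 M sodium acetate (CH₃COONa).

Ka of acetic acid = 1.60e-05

pKa = -log(1.60e-05) = 4.80. pH = pKa + log([A⁻]/[HA]) = 4.80 + log(1.282/0.296)

pH = 5.43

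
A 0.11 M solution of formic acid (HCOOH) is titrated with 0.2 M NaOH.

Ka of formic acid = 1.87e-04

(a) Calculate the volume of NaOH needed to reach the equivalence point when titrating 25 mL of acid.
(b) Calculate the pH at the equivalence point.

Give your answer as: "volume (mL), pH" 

moles acid = 0.11 × 25/1000 = 0.00275 mol; V_base = moles/0.2 × 1000 = 13.7 mL. At equivalence only the conjugate base is present: [A⁻] = 0.00275/0.039 = 7.0968e-02 M. Kb = Kw/Ka = 5.35e-11; [OH⁻] = √(Kb × [A⁻]) = 1.9481e-06; pOH = 5.71; pH = 14 - pOH = 8.29.

V = 13.7 mL, pH = 8.29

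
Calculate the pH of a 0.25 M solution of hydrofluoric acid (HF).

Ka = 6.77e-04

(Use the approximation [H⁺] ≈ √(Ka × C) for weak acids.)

[H⁺] = √(Ka × C) = √(6.77e-04 × 0.25) = 1.3010e-02. pH = -log(1.3010e-02)

pH = 1.89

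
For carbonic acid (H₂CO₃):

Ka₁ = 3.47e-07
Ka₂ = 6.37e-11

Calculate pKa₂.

pKa₂ = -log(Ka₂) = -log(6.37e-11) = 10.20.

pK_{a2} = 10.20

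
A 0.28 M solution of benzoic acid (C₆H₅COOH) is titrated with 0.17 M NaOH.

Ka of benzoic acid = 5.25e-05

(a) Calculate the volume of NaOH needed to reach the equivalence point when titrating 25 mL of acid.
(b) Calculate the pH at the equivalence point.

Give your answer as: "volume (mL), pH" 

moles acid = 0.28 × 25/1000 = 0.007 mol; V_base = moles/0.17 × 1000 = 41.2 mL. At equivalence only the conjugate base is present: [A⁻] = 0.007/0.066 = 1.0578e-01 M. Kb = Kw/Ka = 1.90e-10; [OH⁻] = √(Kb × [A⁻]) = 4.4887e-06; pOH = 5.35; pH = 14 - pOH = 8.65.

V = 41.2 mL, pH = 8.65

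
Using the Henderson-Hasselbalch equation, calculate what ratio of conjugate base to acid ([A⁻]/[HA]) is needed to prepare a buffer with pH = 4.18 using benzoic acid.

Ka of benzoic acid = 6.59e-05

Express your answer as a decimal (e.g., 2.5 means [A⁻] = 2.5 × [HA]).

pKa = -log(6.59e-05) = 4.1811. pH = pKa + log([A⁻]/[HA]), so log([A⁻]/[HA]) = pH − pKa = 4.18 − 4.1811 = -0.0011. [A⁻]/[HA] = 10^(-0.0011) = 0.997

[A⁻]/[HA] = 0.997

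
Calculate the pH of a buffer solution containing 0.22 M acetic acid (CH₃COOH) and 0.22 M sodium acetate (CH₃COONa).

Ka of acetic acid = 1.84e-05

pKa = -log(1.84e-05) = 4.74. pH = pKa + log([A⁻]/[HA]) = 4.74 + log(0.22/0.22)

pH = 4.74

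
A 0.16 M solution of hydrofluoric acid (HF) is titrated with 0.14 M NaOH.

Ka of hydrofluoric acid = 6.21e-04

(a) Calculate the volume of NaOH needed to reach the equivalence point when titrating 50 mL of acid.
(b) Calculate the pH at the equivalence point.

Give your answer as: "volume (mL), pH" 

moles acid = 0.16 × 50/1000 = 0.008 mol; V_base = moles/0.14 × 1000 = 57.1 mL. At equivalence only the conjugate base is present: [A⁻] = 0.008/0.107 = 7.4667e-02 M. Kb = Kw/Ka = 1.61e-11; [OH⁻] = √(Kb × [A⁻]) = 1.0965e-06; pOH = 5.96; pH = 14 - pOH = 8.04.

V = 57.1 mL, pH = 8.04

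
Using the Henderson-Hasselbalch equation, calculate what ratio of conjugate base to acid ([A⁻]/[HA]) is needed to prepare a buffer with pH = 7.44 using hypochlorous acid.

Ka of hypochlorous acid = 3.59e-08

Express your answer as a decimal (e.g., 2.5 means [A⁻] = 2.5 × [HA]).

pKa = -log(3.59e-08) = 7.4449. pH = pKa + log([A⁻]/[HA]), so log([A⁻]/[HA]) = pH − pKa = 7.44 − 7.4449 = -0.0049. [A⁻]/[HA] = 10^(-0.0049) = 0.989

[A⁻]/[HA] = 0.989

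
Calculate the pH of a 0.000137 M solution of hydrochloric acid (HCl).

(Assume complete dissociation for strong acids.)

[H⁺] = 0.000137 M for strong acid. pH = -log[H⁺] = -log(0.000137)

pH = 3.86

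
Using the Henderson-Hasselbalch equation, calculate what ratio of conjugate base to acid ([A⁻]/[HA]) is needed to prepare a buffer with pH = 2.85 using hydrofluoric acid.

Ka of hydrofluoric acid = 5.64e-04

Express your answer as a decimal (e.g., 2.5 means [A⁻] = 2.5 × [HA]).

pKa = -log(5.64e-04) = 3.2487. pH = pKa + log([A⁻]/[HA]), so log([A⁻]/[HA]) = pH − pKa = 2.85 − 3.2487 = -0.3987. [A⁻]/[HA] = 10^(-0.3987) = 0.399

[A⁻]/[HA] = 0.399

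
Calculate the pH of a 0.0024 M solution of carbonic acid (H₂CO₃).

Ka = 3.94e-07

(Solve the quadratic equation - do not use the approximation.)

x² + Ka×x - Ka×C = 0. Using quadratic formula: [H⁺] = 3.0554e-05

pH = 4.51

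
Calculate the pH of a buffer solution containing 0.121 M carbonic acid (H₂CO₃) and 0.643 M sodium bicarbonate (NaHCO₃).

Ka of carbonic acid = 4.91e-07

pKa = -log(4.91e-07) = 6.31. pH = pKa + log([A⁻]/[HA]) = 6.31 + log(0.643/0.121)

pH = 7.03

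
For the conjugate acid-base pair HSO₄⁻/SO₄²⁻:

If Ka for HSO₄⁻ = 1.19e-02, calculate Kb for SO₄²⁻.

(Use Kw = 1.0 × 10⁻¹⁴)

For a conjugate pair Ka × Kb = Kw, so Kb = Kw/Ka = 1.0 × 10⁻¹⁴ / 1.19e-02 = 8.40e-13.

K_b = 8.40e-13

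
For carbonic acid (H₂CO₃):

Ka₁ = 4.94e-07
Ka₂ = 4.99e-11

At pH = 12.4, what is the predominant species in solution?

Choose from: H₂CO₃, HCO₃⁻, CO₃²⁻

pKa₁ = 6.31, pKa₂ = 10.30. For a polyprotic acid the predominant species crosses at each pKa: below pKa_n the protonated form dominates, above it the deprotonated form does. At pH = 12.4, the predominant species is CO₃²⁻.

CO₃²⁻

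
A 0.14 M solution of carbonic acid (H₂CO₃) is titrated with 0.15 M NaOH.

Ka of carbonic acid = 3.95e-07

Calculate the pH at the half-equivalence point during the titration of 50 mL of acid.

At half-equivalence [HA] = [A⁻], so Henderson-Hasselbalch gives pH = pKa = -log(3.95e-07) = 6.40.

pH = pKa = 6.40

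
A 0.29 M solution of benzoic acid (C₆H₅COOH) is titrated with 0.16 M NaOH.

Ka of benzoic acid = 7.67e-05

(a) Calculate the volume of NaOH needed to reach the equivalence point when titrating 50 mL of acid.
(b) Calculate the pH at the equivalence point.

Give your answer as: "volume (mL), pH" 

moles acid = 0.29 × 50/1000 = 0.0145 mol; V_base = moles/0.16 × 1000 = 90.6 mL. At equivalence only the conjugate base is present: [A⁻] = 0.0145/0.141 = 1.0311e-01 M. Kb = Kw/Ka = 1.30e-10; [OH⁻] = √(Kb × [A⁻]) = 3.6665e-06; pOH = 5.44; pH = 14 - pOH = 8.56.

V = 90.6 mL, pH = 8.56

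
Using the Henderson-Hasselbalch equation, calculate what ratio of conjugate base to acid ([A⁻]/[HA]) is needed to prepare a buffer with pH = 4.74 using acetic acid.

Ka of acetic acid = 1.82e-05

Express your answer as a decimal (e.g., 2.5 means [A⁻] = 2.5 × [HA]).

pKa = -log(1.82e-05) = 4.7399. pH = pKa + log([A⁻]/[HA]), so log([A⁻]/[HA]) = pH − pKa = 4.74 − 4.7399 = 0.0001. [A⁻]/[HA] = 10^(0.0001) = 1.00

[A⁻]/[HA] = 1.00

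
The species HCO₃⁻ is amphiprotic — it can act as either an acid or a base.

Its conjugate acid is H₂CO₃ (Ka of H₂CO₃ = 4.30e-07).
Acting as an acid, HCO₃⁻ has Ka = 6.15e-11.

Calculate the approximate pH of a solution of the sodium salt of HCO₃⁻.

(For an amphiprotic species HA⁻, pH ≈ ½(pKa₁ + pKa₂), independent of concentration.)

pKa₁ = -log(4.30e-07) = 6.37; pKa₂ = -log(6.15e-11) = 10.21. For an amphiprotic species, pH ≈ ½(pKa₁ + pKa₂) = ½(6.37 + 10.21) = 8.29.

pH = 8.29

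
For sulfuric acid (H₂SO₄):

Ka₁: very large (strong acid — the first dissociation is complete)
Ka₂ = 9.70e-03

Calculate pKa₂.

pKa₂ = -log(Ka₂) = -log(9.70e-03) = 2.01.

pK_{a2} = 2.01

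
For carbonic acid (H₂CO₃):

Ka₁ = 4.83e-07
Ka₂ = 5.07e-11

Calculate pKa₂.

pKa₂ = -log(Ka₂) = -log(5.07e-11) = 10.29.

pK_{a2} = 10.29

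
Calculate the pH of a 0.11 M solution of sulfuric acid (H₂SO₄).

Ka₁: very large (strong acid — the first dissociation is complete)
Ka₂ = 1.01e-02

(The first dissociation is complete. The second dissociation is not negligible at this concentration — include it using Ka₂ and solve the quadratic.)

First dissociation is complete: [H⁺]₀ = [HSO₄⁻]₀ = C = 0.11 M. Second dissociation HSO₄⁻ ⇌ H⁺ + SO₄²⁻: let x = [SO₄²⁻]. Ka₂ = (C + x)·x / (C − x) = 1.01e-02 → x² + (C + Ka₂)·x − Ka₂·C = 0 → x² + 0.12010·x − 1.111e-03 = 0. x = (−0.12010 + √(0.12010² + 4 × 1.111e-03)) / 2 = 8.6304e-03 M. [H⁺] = C + x = 0.11 + 8.6304e-03 = 1.1863e-01 M. pH = -log(1.1863e-01) = 0.93.

pH = 0.93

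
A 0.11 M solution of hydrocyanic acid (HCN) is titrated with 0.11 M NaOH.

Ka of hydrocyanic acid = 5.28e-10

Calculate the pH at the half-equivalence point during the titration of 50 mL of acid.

At half-equivalence [HA] = [A⁻], so Henderson-Hasselbalch gives pH = pKa = -log(5.28e-10) = 9.28.

pH = pKa = 9.28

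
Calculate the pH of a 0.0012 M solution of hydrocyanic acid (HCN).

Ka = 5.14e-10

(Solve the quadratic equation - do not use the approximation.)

x² + Ka×x - Ka×C = 0. Using quadratic formula: [H⁺] = 7.8511e-07

pH = 6.11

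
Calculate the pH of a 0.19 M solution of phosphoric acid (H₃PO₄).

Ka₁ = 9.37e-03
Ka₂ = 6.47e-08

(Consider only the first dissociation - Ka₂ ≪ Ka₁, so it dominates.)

First dissociation dominates. From Ka₁ = [H⁺][HA⁻]/[H₂A], x² + Ka₁·x − Ka₁·C = 0 with C = 0.19 M and Ka₁ = 9.37e-03. Solving: [H⁺] = (−Ka₁ + √(Ka₁² + 4·Ka₁·C)) / 2 = 3.7768e-02 M. pH = -log(3.7768e-02) = 1.42.

pH = 1.42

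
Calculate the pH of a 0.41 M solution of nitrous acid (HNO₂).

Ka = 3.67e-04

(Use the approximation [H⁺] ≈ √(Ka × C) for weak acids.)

[H⁺] = √(Ka × C) = √(3.67e-04 × 0.41) = 1.2267e-02. pH = -log(1.2267e-02)

pH = 1.91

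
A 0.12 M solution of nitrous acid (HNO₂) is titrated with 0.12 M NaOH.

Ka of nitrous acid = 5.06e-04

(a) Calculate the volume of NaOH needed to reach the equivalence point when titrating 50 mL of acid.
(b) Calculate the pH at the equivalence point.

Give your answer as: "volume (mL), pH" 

moles acid = 0.12 × 50/1000 = 0.006 mol; V_base = moles/0.12 × 1000 = 50.0 mL. At equivalence only the conjugate base is present: [A⁻] = 0.006/0.100 = 6.0000e-02 M. Kb = Kw/Ka = 1.98e-11; [OH⁻] = √(Kb × [A⁻]) = 1.0889e-06; pOH = 5.96; pH = 14 - pOH = 8.04.

V = 50.0 mL, pH = 8.04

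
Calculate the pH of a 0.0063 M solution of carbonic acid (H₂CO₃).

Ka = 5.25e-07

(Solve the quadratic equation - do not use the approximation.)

x² + Ka×x - Ka×C = 0. Using quadratic formula: [H⁺] = 5.7249e-05

pH = 4.24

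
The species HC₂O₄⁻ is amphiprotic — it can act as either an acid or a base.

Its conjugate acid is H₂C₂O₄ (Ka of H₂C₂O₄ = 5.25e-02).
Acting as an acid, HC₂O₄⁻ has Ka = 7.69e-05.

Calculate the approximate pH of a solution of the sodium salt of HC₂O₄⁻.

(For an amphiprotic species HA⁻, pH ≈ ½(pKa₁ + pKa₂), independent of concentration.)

pKa₁ = -log(5.25e-02) = 1.28; pKa₂ = -log(7.69e-05) = 4.11. For an amphiprotic species, pH ≈ ½(pKa₁ + pKa₂) = ½(1.28 + 4.11) = 2.70.

pH = 2.70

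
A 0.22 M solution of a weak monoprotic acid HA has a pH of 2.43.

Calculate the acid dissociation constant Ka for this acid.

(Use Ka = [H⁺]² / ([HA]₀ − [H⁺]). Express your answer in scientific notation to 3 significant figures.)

[H⁺] = 10^(−pH) = 10^(−2.43) = 3.715e-03 M. For HA ⇌ H⁺ + A⁻, Ka = [H⁺][A⁻]/[HA] = [H⁺]² / ([HA]₀ − [H⁺]) = (3.715e-03)² / (0.22 − 3.715e-03) = 6.38e-05.

K_a = 6.38e-05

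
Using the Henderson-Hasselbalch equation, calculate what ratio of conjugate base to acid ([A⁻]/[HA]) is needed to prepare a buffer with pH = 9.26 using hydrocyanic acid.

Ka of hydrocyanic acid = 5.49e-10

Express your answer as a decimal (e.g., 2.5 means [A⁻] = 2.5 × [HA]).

pKa = -log(5.49e-10) = 9.2604. pH = pKa + log([A⁻]/[HA]), so log([A⁻]/[HA]) = pH − pKa = 9.26 − 9.2604 = -0.0004. [A⁻]/[HA] = 10^(-0.0004) = 0.999

[A⁻]/[HA] = 0.999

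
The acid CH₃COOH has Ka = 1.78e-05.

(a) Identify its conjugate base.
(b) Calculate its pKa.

(a) The conjugate base is formed by removing one H⁺ from CH₃COOH, giving CH₃COO⁻. (b) pKa = -log(Ka) = -log(1.78e-05) = 4.75.

Conjugate base: CH₃COO⁻; pK_a = 4.75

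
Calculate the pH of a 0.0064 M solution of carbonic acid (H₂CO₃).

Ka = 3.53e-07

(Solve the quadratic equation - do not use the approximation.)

x² + Ka×x - Ka×C = 0. Using quadratic formula: [H⁺] = 4.7355e-05

pH = 4.32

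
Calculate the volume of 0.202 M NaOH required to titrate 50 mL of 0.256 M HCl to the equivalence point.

At equivalence: moles acid = moles base. moles HCl = 0.256 × 50/1000 = 0.0128 mol. V_base = moles / 0.202 × 1000 = 63.4 mL.

V_{base} = 63.4 mL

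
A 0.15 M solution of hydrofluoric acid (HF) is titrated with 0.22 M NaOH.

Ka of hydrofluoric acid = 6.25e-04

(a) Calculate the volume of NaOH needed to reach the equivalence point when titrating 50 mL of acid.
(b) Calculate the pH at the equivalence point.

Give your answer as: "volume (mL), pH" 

moles acid = 0.15 × 50/1000 = 0.0075 mol; V_base = moles/0.22 × 1000 = 34.1 mL. At equivalence only the conjugate base is present: [A⁻] = 0.0075/0.084 = 8.9189e-02 M. Kb = Kw/Ka = 1.60e-11; [OH⁻] = √(Kb × [A⁻]) = 1.1946e-06; pOH = 5.92; pH = 14 - pOH = 8.08.

V = 34.1 mL, pH = 8.08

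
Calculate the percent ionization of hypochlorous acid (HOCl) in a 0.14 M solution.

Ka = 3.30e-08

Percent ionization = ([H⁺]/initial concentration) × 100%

Using Ka equilibrium: x² + Ka×x - Ka×C = 0. Solving: [H⁺] = 6.7954e-05. Percent = (6.7954e-05/0.14) × 100

Percent ionization = 0.0485%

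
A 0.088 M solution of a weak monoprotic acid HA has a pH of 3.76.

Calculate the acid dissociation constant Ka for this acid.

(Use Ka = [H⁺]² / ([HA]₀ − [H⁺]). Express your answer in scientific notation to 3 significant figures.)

[H⁺] = 10^(−pH) = 10^(−3.76) = 1.738e-04 M. For HA ⇌ H⁺ + A⁻, Ka = [H⁺][A⁻]/[HA] = [H⁺]² / ([HA]₀ − [H⁺]) = (1.738e-04)² / (0.088 − 1.738e-04) = 3.44e-07.

K_a = 3.44e-07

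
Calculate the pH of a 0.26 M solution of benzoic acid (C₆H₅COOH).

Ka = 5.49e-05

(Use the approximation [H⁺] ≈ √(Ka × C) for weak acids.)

[H⁺] = √(Ka × C) = √(5.49e-05 × 0.26) = 3.7781e-03. pH = -log(3.7781e-03)

pH = 2.42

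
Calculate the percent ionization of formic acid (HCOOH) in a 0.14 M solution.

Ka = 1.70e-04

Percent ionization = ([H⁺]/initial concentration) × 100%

Using Ka equilibrium: x² + Ka×x - Ka×C = 0. Solving: [H⁺] = 4.7943e-03. Percent = (4.7943e-03/0.14) × 100

Percent ionization = 3.42%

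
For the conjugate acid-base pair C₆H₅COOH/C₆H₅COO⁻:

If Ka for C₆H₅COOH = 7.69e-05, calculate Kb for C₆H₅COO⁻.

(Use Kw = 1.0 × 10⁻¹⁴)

For a conjugate pair Ka × Kb = Kw, so Kb = Kw/Ka = 1.0 × 10⁻¹⁴ / 7.69e-05 = 1.30e-10.

K_b = 1.30e-10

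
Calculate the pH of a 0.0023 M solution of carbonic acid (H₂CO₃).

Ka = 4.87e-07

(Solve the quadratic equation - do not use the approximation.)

x² + Ka×x - Ka×C = 0. Using quadratic formula: [H⁺] = 3.3225e-05

pH = 4.48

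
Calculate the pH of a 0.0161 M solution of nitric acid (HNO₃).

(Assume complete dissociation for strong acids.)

[H⁺] = 0.0161 M for strong acid. pH = -log[H⁺] = -log(0.0161)

pH = 1.79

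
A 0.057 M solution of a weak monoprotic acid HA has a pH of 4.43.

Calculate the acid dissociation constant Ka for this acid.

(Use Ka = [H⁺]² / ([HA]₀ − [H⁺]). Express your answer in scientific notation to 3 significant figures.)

[H⁺] = 10^(−pH) = 10^(−4.43) = 3.715e-05 M. For HA ⇌ H⁺ + A⁻, Ka = [H⁺][A⁻]/[HA] = [H⁺]² / ([HA]₀ − [H⁺]) = (3.715e-05)² / (0.057 − 3.715e-05) = 2.42e-08.

K_a = 2.42e-08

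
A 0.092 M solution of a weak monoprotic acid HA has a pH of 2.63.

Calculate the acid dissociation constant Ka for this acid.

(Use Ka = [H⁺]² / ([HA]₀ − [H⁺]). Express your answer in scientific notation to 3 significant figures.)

[H⁺] = 10^(−pH) = 10^(−2.63) = 2.344e-03 M. For HA ⇌ H⁺ + A⁻, Ka = [H⁺][A⁻]/[HA] = [H⁺]² / ([HA]₀ − [H⁺]) = (2.344e-03)² / (0.092 − 2.344e-03) = 6.13e-05.

K_a = 6.13e-05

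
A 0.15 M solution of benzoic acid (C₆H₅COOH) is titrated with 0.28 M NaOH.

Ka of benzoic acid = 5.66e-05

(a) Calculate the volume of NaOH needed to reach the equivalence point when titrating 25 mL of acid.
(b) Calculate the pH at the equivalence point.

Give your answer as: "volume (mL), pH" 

moles acid = 0.15 × 25/1000 = 0.00375 mol; V_base = moles/0.28 × 1000 = 13.4 mL. At equivalence only the conjugate base is present: [A⁻] = 0.00375/0.038 = 9.7674e-02 M. Kb = Kw/Ka = 1.77e-10; [OH⁻] = √(Kb × [A⁻]) = 4.1542e-06; pOH = 5.38; pH = 14 - pOH = 8.62.

V = 13.4 mL, pH = 8.62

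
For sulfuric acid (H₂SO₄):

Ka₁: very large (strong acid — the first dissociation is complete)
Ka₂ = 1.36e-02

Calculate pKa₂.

pKa₂ = -log(Ka₂) = -log(1.36e-02) = 1.87.

pK_{a2} = 1.87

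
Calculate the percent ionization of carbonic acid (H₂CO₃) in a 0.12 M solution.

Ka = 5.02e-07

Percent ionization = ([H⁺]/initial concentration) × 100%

Using Ka equilibrium: x² + Ka×x - Ka×C = 0. Solving: [H⁺] = 2.4519e-04. Percent = (2.4519e-04/0.12) × 100

Percent ionization = 0.204%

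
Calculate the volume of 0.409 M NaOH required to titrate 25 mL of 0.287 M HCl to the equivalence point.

At equivalence: moles acid = moles base. moles HCl = 0.287 × 25/1000 = 0.007175 mol. V_base = moles / 0.409 × 1000 = 17.5 mL.

V_{base} = 17.5 mL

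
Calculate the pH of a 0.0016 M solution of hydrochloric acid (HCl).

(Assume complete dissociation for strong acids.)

[H⁺] = 0.0016 M for strong acid. pH = -log[H⁺] = -log(0.0016)

pH = 2.80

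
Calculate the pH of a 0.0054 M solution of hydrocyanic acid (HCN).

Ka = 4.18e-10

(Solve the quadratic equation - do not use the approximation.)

x² + Ka×x - Ka×C = 0. Using quadratic formula: [H⁺] = 1.5022e-06

pH = 5.82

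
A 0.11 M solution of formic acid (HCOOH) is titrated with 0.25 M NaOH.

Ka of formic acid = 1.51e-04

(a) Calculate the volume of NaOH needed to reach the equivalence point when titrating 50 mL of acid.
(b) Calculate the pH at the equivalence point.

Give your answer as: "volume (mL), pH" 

moles acid = 0.11 × 50/1000 = 0.0055 mol; V_base = moles/0.25 × 1000 = 22.0 mL. At equivalence only the conjugate base is present: [A⁻] = 0.0055/0.072 = 7.6389e-02 M. Kb = Kw/Ka = 6.62e-11; [OH⁻] = √(Kb × [A⁻]) = 2.2492e-06; pOH = 5.65; pH = 14 - pOH = 8.35.

V = 22.0 mL, pH = 8.35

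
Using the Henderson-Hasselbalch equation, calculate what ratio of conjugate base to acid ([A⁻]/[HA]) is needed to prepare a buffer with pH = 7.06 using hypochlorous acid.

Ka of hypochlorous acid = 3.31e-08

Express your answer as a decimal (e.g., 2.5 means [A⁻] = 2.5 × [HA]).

pKa = -log(3.31e-08) = 7.4802. pH = pKa + log([A⁻]/[HA]), so log([A⁻]/[HA]) = pH − pKa = 7.06 − 7.4802 = -0.4202. [A⁻]/[HA] = 10^(-0.4202) = 0.380

[A⁻]/[HA] = 0.380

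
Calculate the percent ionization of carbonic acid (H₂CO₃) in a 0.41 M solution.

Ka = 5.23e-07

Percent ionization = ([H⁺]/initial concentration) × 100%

Using Ka equilibrium: x² + Ka×x - Ka×C = 0. Solving: [H⁺] = 4.6280e-04. Percent = (4.6280e-04/0.41) × 100

Percent ionization = 0.113%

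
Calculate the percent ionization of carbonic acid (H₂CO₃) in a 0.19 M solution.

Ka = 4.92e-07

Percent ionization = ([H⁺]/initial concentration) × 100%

Using Ka equilibrium: x² + Ka×x - Ka×C = 0. Solving: [H⁺] = 3.0550e-04. Percent = (3.0550e-04/0.19) × 100

Percent ionization = 0.161%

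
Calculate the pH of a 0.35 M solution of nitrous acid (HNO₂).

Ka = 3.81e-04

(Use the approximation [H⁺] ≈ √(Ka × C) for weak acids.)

[H⁺] = √(Ka × C) = √(3.81e-04 × 0.35) = 1.1548e-02. pH = -log(1.1548e-02)

pH = 1.94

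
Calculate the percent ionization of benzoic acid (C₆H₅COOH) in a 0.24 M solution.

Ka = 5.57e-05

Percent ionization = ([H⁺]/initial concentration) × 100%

Using Ka equilibrium: x² + Ka×x - Ka×C = 0. Solving: [H⁺] = 3.6285e-03. Percent = (3.6285e-03/0.24) × 100

Percent ionization = 1.51%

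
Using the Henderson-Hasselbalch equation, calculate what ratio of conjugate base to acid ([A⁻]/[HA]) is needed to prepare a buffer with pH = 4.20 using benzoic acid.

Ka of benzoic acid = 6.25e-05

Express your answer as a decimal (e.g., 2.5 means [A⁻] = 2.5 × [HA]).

pKa = -log(6.25e-05) = 4.2041. pH = pKa + log([A⁻]/[HA]), so log([A⁻]/[HA]) = pH − pKa = 4.20 − 4.2041 = -0.0041. [A⁻]/[HA] = 10^(-0.0041) = 0.991

[A⁻]/[HA] = 0.991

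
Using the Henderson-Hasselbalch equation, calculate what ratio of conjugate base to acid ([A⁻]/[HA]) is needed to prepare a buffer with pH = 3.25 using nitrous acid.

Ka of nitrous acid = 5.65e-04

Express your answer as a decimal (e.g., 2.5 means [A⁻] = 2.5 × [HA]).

pKa = -log(5.65e-04) = 3.2480. pH = pKa + log([A⁻]/[HA]), so log([A⁻]/[HA]) = pH − pKa = 3.25 − 3.2480 = 0.0020. [A⁻]/[HA] = 10^(0.0020) = 1.00

[A⁻]/[HA] = 1.00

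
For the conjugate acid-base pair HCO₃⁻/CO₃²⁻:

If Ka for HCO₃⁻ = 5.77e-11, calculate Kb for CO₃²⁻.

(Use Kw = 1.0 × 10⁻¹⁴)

For a conjugate pair Ka × Kb = Kw, so Kb = Kw/Ka = 1.0 × 10⁻¹⁴ / 5.77e-11 = 1.73e-04.

K_b = 1.73e-04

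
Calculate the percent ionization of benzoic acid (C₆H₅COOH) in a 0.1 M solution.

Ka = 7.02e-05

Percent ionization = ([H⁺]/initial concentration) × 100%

Using Ka equilibrium: x² + Ka×x - Ka×C = 0. Solving: [H⁺] = 2.6147e-03. Percent = (2.6147e-03/0.1) × 100

Percent ionization = 2.61%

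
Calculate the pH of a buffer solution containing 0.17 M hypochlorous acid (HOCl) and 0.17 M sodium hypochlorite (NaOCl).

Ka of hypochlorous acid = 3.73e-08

pKa = -log(3.73e-08) = 7.43. pH = pKa + log([A⁻]/[HA]) = 7.43 + log(0.17/0.17)

pH = 7.43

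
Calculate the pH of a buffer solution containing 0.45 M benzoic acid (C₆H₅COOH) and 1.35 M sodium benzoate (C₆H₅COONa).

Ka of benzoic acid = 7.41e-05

pKa = -log(7.41e-05) = 4.13. pH = pKa + log([A⁻]/[HA]) = 4.13 + log(1.35/0.45)

pH = 4.61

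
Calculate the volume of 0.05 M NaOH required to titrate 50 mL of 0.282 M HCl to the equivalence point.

At equivalence: moles acid = moles base. moles HCl = 0.282 × 50/1000 = 0.0141 mol. V_base = moles / 0.05 × 1000 = 282.0 mL.

V_{base} = 282.0 mL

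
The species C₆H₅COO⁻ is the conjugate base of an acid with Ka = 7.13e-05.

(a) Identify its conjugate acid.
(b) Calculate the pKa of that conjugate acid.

(a) The conjugate acid is formed by adding one H⁺ to C₆H₅COO⁻, giving C₆H₅COOH. (b) pKa = -log(Ka) = -log(7.13e-05) = 4.15.

Conjugate acid: C₆H₅COOH; pK_a = 4.15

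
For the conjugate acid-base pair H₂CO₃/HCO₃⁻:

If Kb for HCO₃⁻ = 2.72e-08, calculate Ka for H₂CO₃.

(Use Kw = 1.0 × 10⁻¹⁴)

For a conjugate pair Ka × Kb = Kw, so Ka = Kw/Kb = 1.0 × 10⁻¹⁴ / 2.72e-08 = 3.68e-07.

K_a = 3.68e-07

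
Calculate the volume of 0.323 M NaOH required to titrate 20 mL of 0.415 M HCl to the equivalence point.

At equivalence: moles acid = moles base. moles HCl = 0.415 × 20/1000 = 0.0083 mol. V_base = moles / 0.323 × 1000 = 25.7 mL.

V_{base} = 25.7 mL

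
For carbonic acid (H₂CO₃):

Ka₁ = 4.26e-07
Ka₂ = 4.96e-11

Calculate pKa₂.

pKa₂ = -log(Ka₂) = -log(4.96e-11) = 10.30.

pK_{a2} = 10.30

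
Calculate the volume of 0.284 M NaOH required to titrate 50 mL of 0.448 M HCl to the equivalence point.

At equivalence: moles acid = moles base. moles HCl = 0.448 × 50/1000 = 0.0224 mol. V_base = moles / 0.284 × 1000 = 78.9 mL.

V_{base} = 78.9 mL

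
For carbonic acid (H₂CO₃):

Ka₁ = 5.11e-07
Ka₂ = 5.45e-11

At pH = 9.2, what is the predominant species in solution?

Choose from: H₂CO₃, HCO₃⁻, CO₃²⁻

pKa₁ = 6.29, pKa₂ = 10.26. For a polyprotic acid the predominant species crosses at each pKa: below pKa_n the protonated form dominates, above it the deprotonated form does. At pH = 9.2, the predominant species is HCO₃⁻.

HCO₃⁻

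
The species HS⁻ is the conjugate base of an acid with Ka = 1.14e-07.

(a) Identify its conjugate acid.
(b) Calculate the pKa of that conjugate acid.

(a) The conjugate acid is formed by adding one H⁺ to HS⁻, giving H₂S. (b) pKa = -log(Ka) = -log(1.14e-07) = 6.94.

Conjugate acid: H₂S; pK_a = 6.94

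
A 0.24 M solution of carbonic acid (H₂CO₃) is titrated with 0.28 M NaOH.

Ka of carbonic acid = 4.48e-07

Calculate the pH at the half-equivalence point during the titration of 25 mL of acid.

At half-equivalence [HA] = [A⁻], so Henderson-Hasselbalch gives pH = pKa = -log(4.48e-07) = 6.35.

pH = pKa = 6.35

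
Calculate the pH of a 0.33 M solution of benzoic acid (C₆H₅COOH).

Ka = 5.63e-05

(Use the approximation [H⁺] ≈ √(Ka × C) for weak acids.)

[H⁺] = √(Ka × C) = √(5.63e-05 × 0.33) = 4.3103e-03. pH = -log(4.3103e-03)

pH = 2.37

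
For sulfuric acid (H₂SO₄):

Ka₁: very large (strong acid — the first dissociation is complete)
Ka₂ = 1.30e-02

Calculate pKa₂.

pKa₂ = -log(Ka₂) = -log(1.30e-02) = 1.89.

pK_{a2} = 1.89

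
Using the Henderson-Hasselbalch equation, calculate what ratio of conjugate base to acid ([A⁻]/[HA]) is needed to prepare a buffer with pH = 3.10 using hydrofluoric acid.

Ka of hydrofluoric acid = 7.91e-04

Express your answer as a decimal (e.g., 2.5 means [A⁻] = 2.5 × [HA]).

pKa = -log(7.91e-04) = 3.1018. pH = pKa + log([A⁻]/[HA]), so log([A⁻]/[HA]) = pH − pKa = 3.10 − 3.1018 = -0.0018. [A⁻]/[HA] = 10^(-0.0018) = 0.996

[A⁻]/[HA] = 0.996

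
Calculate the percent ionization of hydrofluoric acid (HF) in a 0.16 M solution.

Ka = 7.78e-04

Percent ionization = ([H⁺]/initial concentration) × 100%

Using Ka equilibrium: x² + Ka×x - Ka×C = 0. Solving: [H⁺] = 1.0775e-02. Percent = (1.0775e-02/0.16) × 100

Percent ionization = 6.73%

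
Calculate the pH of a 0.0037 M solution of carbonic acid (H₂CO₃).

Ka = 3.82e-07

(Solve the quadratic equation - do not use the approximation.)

x² + Ka×x - Ka×C = 0. Using quadratic formula: [H⁺] = 3.7405e-05

pH = 4.43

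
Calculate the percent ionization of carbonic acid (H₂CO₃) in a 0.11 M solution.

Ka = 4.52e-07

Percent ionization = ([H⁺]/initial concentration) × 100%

Using Ka equilibrium: x² + Ka×x - Ka×C = 0. Solving: [H⁺] = 2.2275e-04. Percent = (2.2275e-04/0.11) × 100

Percent ionization = 0.203%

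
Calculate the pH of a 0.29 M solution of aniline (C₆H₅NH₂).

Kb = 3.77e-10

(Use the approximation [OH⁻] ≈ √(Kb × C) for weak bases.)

[OH⁻] = √(Kb × C) = √(3.77e-10 × 0.29) = 1.0456e-05. pOH = 4.98, pH = 14 - pOH

pH = 9.02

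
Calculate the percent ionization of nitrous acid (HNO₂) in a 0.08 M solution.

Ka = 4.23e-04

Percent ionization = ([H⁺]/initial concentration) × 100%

Using Ka equilibrium: x² + Ka×x - Ka×C = 0. Solving: [H⁺] = 5.6096e-03. Percent = (5.6096e-03/0.08) × 100

Percent ionization = 7.01%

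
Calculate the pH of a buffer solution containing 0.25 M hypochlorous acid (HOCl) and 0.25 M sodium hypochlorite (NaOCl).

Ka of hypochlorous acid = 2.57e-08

pKa = -log(2.57e-08) = 7.59. pH = pKa + log([A⁻]/[HA]) = 7.59 + log(0.25/0.25)

pH = 7.59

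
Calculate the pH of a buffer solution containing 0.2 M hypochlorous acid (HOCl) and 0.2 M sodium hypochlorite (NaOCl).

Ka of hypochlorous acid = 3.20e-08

pKa = -log(3.20e-08) = 7.49. pH = pKa + log([A⁻]/[HA]) = 7.49 + log(0.2/0.2)

pH = 7.49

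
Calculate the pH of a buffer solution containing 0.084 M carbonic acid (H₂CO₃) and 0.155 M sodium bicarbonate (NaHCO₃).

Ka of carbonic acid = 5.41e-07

pKa = -log(5.41e-07) = 6.27. pH = pKa + log([A⁻]/[HA]) = 6.27 + log(0.155/0.084)

pH = 6.53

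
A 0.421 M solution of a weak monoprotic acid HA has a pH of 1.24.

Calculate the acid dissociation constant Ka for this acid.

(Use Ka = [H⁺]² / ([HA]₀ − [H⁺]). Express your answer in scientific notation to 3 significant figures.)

[H⁺] = 10^(−pH) = 10^(−1.24) = 5.754e-02 M. For HA ⇌ H⁺ + A⁻, Ka = [H⁺][A⁻]/[HA] = [H⁺]² / ([HA]₀ − [H⁺]) = (5.754e-02)² / (0.421 − 5.754e-02) = 9.11e-03.

K_a = 9.11e-03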